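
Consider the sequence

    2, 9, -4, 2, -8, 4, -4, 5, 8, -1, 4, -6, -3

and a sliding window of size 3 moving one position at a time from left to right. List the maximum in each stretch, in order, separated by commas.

9, 9, 2, 4, 4, 5, 8, 8, 8, 4, 4

2 9 -4 → max 9
9 -4 2 → max 9
-4 2 -8 → max 2
2 -8 4 → max 4
-8 4 -4 → max 4
4 -4 5 → max 5
-4 5 8 → max 8
5 8 -1 → max 8
8 -1 4 → max 8
-1 4 -6 → max 4
4 -6 -3 → max 4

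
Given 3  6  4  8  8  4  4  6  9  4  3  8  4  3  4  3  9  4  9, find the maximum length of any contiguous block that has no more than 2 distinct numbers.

Extend right; when distinct count exceeds 2, shrink from the left:
add 3: window [3] (1 distinct), len 1
add 6: window [3, 6] (2 distinct), len 2
add 4: window [6, 4] (2 distinct), len 2
add 8: window [4, 8] (2 distinct), len 2
add 8: window [4, 8, 8] (2 distinct), len 3
add 4: window [4, 8, 8, 4] (2 distinct), len 4
add 4: window [4, 8, 8, 4, 4] (2 distinct), len 5
add 6: window [4, 4, 6] (2 distinct), len 3
add 9: window [6, 9] (2 distinct), len 2
add 4: window [9, 4] (2 distinct), len 2
add 3: window [4, 3] (2 distinct), len 2
add 8: window [3, 8] (2 distinct), len 2
add 4: window [8, 4] (2 distinct), len 2
add 3: window [4, 3] (2 distinct), len 2
add 4: window [4, 3, 4] (2 distinct), len 3
add 3: window [4, 3, 4, 3] (2 distinct), len 4
add 9: window [3, 9] (2 distinct), len 2
add 4: window [9, 4] (2 distinct), len 2
add 9: window [9, 4, 9] (2 distinct), len 3
Longest length with ≤2 distinct: 5.

5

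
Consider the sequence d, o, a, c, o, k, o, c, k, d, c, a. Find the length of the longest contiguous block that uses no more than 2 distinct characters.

add d: window [d] (1 distinct), len 1
add o: window [d, o] (2 distinct), len 2
add a: window [o, a] (2 distinct), len 2
add c: window [a, c] (2 distinct), len 2
add o: window [c, o] (2 distinct), len 2
add k: window [o, k] (2 distinct), len 2
add o: window [o, k, o] (2 distinct), len 3
add c: window [o, c] (2 distinct), len 2
add k: window [c, k] (2 distinct), len 2
add d: window [k, d] (2 distinct), len 2
add c: window [d, c] (2 distinct), len 2
add a: window [c, a] (2 distinct), len 2
Longest length with ≤2 distinct: 3.

3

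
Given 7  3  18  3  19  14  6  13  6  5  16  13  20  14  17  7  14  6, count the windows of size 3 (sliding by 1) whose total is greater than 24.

(7, 3, 18) → sum 28  > 24 ✓
(3, 18, 3) → sum 24
(18, 3, 19) → sum 40  > 24 ✓
(3, 19, 14) → sum 36  > 24 ✓
(19, 14, 6) → sum 39  > 24 ✓
(14, 6, 13) → sum 33  > 24 ✓
(6, 13, 6) → sum 25  > 24 ✓
(13, 6, 5) → sum 24
(6, 5, 16) → sum 27  > 24 ✓
(5, 16, 13) → sum 34  > 24 ✓
(16, 13, 20) → sum 49  > 24 ✓
(13, 20, 14) → sum 47  > 24 ✓
(20, 14, 17) → sum 51  > 24 ✓
(14, 17, 7) → sum 38  > 24 ✓
(17, 7, 14) → sum 38  > 24 ✓
(7, 14, 6) → sum 27  > 24 ✓
14 windows satisfy the condition.

14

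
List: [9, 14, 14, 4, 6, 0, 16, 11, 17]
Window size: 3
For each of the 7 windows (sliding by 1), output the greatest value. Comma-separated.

14, 14, 14, 6, 16, 16, 17

[9, 14, 14] → max 14
[14, 14, 4] → max 14
[14, 4, 6] → max 14
[4, 6, 0] → max 6
[6, 0, 16] → max 16
[0, 16, 11] → max 16
[16, 11, 17] → max 17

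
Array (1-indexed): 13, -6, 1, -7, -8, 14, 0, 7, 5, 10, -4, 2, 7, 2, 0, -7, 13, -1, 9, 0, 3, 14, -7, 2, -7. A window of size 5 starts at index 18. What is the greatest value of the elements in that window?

14

Elements at indices 18..22: -1, 9, 0, 3, 14
max(-1, 9, 0, 3, 14) = 14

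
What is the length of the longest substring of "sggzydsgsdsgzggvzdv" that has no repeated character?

add s: [s] len 1
add g: [s, g] len 2
add g (repeat g, move left end past it): [g] len 1
add z: [g, z] len 2
add y: [g, z, y] len 3
add d: [g, z, y, d] len 4
add s: [g, z, y, d, s] len 5
add g (repeat g, move left end past it): [z, y, d, s, g] len 5
add s (repeat s, move left end past it): [g, s] len 2
add d: [g, s, d] len 3
add s (repeat s, move left end past it): [d, s] len 2
add g: [d, s, g] len 3
add z: [d, s, g, z] len 4
add g (repeat g, move left end past it): [z, g] len 2
add g (repeat g, move left end past it): [g] len 1
add v: [g, v] len 2
add z: [g, v, z] len 3
add d: [g, v, z, d] len 4
add v (repeat v, move left end past it): [z, d, v] len 3
Longest all-distinct length: 5.

5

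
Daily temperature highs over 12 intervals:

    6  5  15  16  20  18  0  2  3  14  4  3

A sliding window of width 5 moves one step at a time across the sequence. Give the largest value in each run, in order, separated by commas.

Sliding a size-5 window across the 12 values:
[6, 5, 15, 16, 20] → max 20
[5, 15, 16, 20, 18] → max 20
[15, 16, 20, 18, 0] → max 20
[16, 20, 18, 0, 2] → max 20
[20, 18, 0, 2, 3] → max 20
[18, 0, 2, 3, 14] → max 18
[0, 2, 3, 14, 4] → max 14
[2, 3, 14, 4, 3] → max 14

20, 20, 20, 20, 20, 18, 14, 14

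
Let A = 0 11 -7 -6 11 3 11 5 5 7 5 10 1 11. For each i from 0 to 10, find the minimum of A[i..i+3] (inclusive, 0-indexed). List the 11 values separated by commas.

-7, -7, -7, -6, 3, 3, 5, 5, 5, 1, 1

[0, 11, -7, -6] → min -7
[11, -7, -6, 11] → min -7
[-7, -6, 11, 3] → min -7
[-6, 11, 3, 11] → min -6
[11, 3, 11, 5] → min 3
[3, 11, 5, 5] → min 3
[11, 5, 5, 7] → min 5
[5, 5, 7, 5] → min 5
[5, 7, 5, 10] → min 5
[7, 5, 10, 1] → min 1
[5, 10, 1, 11] → min 1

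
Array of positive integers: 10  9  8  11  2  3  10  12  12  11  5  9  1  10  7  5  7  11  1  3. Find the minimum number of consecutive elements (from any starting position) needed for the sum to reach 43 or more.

4

add 10: running sum 10 < 43
add 9: running sum 19 < 43
add 8: running sum 27 < 43
add 11: running sum 38 < 43
add 2: running sum 40 < 43
add 3: shortest ending here [10, 9, 8, 11, 2, 3] sum 43, len 6
add 10: shortest ending here [9, 8, 11, 2, 3, 10] sum 43, len 6
add 12: shortest ending here [8, 11, 2, 3, 10, 12] sum 46, len 6
add 12: shortest ending here [11, 2, 3, 10, 12, 12] sum 50, len 6
add 11: shortest ending here [10, 12, 12, 11] sum 45, len 4
add 5: shortest ending here [10, 12, 12, 11, 5] sum 50, len 5
add 9: shortest ending here [12, 12, 11, 5, 9] sum 49, len 5
add 1: shortest ending here [12, 12, 11, 5, 9, 1] sum 50, len 6
add 10: shortest ending here [12, 11, 5, 9, 1, 10] sum 48, len 6
add 7: shortest ending here [11, 5, 9, 1, 10, 7] sum 43, len 6
add 5: shortest ending here [11, 5, 9, 1, 10, 7, 5] sum 48, len 7
add 7: shortest ending here [5, 9, 1, 10, 7, 5, 7] sum 44, len 7
add 11: shortest ending here [9, 1, 10, 7, 5, 7, 11] sum 50, len 7
add 1: shortest ending here [9, 1, 10, 7, 5, 7, 11, 1] sum 51, len 8
add 3: shortest ending here [10, 7, 5, 7, 11, 1, 3] sum 44, len 7
Shortest qualifying length: 4.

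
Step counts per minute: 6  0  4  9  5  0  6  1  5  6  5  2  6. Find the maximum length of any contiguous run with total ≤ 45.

Extend to the right; shrink from the left whenever the sum exceeds 45:
add 6: [6] sum 6, len 1
add 0: [6, 0] sum 6, len 2
add 4: [6, 0, 4] sum 10, len 3
add 9: [6, 0, 4, 9] sum 19, len 4
add 5: [6, 0, 4, 9, 5] sum 24, len 5
add 0: [6, 0, 4, 9, 5, 0] sum 24, len 6
add 6: [6, 0, 4, 9, 5, 0, 6] sum 30, len 7
add 1: [6, 0, 4, 9, 5, 0, 6, 1] sum 31, len 8
add 5: [6, 0, 4, 9, 5, 0, 6, 1, 5] sum 36, len 9
add 6: [6, 0, 4, 9, 5, 0, 6, 1, 5, 6] sum 42, len 10
add 5: [0, 4, 9, 5, 0, 6, 1, 5, 6, 5] sum 41, len 10
add 2: [0, 4, 9, 5, 0, 6, 1, 5, 6, 5, 2] sum 43, len 11
add 6: [9, 5, 0, 6, 1, 5, 6, 5, 2, 6] sum 45, len 10
Longest length seen: 11.

11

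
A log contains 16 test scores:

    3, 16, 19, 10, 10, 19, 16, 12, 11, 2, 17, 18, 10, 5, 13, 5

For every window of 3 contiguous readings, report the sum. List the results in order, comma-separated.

38, 45, 39, 39, 45, 47, 39, 25, 30, 37, 45, 33, 28, 23

3 16 19 → sum 38
16 19 10 → sum 45
19 10 10 → sum 39
10 10 19 → sum 39
10 19 16 → sum 45
19 16 12 → sum 47
16 12 11 → sum 39
12 11 2 → sum 25
11 2 17 → sum 30
2 17 18 → sum 37
17 18 10 → sum 45
18 10 5 → sum 33
10 5 13 → sum 28
5 13 5 → sum 23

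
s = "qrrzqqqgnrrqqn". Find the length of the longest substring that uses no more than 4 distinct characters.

[q] 1 distinct, len 1
[q, r] 2 distinct, len 2
[q, r, r] 2 distinct, len 3
[q, r, r, z] 3 distinct, len 4
[q, r, r, z, q] 3 distinct, len 5
[q, r, r, z, q, q] 3 distinct, len 6
[q, r, r, z, q, q, q] 3 distinct, len 7
[q, r, r, z, q, q, q, g] 4 distinct, len 8
[z, q, q, q, g, n] 4 distinct, len 6
[q, q, q, g, n, r] 4 distinct, len 6
[q, q, q, g, n, r, r] 4 distinct, len 7
[q, q, q, g, n, r, r, q] 4 distinct, len 8
[q, q, q, g, n, r, r, q, q] 4 distinct, len 9
[q, q, q, g, n, r, r, q, q, n] 4 distinct, len 10
Longest length with ≤4 distinct: 10.

10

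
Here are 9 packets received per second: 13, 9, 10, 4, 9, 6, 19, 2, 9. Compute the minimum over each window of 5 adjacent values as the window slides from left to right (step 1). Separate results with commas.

4, 4, 4, 2, 2

(13, 9, 10, 4, 9) → min 4
(9, 10, 4, 9, 6) → min 4
(10, 4, 9, 6, 19) → min 4
(4, 9, 6, 19, 2) → min 2
(9, 6, 19, 2, 9) → min 2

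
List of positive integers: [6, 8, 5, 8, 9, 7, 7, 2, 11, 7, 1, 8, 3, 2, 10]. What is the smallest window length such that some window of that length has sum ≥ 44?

add 6: running sum 6 < 44
add 8: running sum 14 < 44
add 5: running sum 19 < 44
add 8: running sum 27 < 44
add 9: running sum 36 < 44
add 7: running sum 43 < 44
end 6: [8, 5, 8, 9, 7, 7] sum 44, len 6
end 7: [8, 5, 8, 9, 7, 7, 2] sum 46, len 7
end 8: [8, 9, 7, 7, 2, 11] sum 44, len 6
end 9: [8, 9, 7, 7, 2, 11, 7] sum 51, len 7
end 10: [9, 7, 7, 2, 11, 7, 1] sum 44, len 7
end 11: [9, 7, 7, 2, 11, 7, 1, 8] sum 52, len 8
end 12: [7, 7, 2, 11, 7, 1, 8, 3] sum 46, len 8
end 13: [7, 7, 2, 11, 7, 1, 8, 3, 2] sum 48, len 9
end 14: [2, 11, 7, 1, 8, 3, 2, 10] sum 44, len 8
Shortest qualifying length: 6.

6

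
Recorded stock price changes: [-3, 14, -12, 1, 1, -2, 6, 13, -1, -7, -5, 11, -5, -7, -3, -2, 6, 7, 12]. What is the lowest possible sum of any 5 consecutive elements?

-13

[-3, 14, -12, 1, 1] → sum 1
[14, -12, 1, 1, -2] → sum 2
[-12, 1, 1, -2, 6] → sum -6
[1, 1, -2, 6, 13] → sum 19
[1, -2, 6, 13, -1] → sum 17
[-2, 6, 13, -1, -7] → sum 9
[6, 13, -1, -7, -5] → sum 6
[13, -1, -7, -5, 11] → sum 11
[-1, -7, -5, 11, -5] → sum -7
[-7, -5, 11, -5, -7] → sum -13
[-5, 11, -5, -7, -3] → sum -9
[11, -5, -7, -3, -2] → sum -6
[-5, -7, -3, -2, 6] → sum -11
[-7, -3, -2, 6, 7] → sum 1
[-3, -2, 6, 7, 12] → sum 20
Lowest of these is -13.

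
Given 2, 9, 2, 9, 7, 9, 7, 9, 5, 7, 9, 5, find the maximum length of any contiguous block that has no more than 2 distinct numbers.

5

[2] 1 distinct, len 1
[2, 9] 2 distinct, len 2
[2, 9, 2] 2 distinct, len 3
[2, 9, 2, 9] 2 distinct, len 4
[9, 7] 2 distinct, len 2
[9, 7, 9] 2 distinct, len 3
[9, 7, 9, 7] 2 distinct, len 4
[9, 7, 9, 7, 9] 2 distinct, len 5
[9, 5] 2 distinct, len 2
[5, 7] 2 distinct, len 2
[7, 9] 2 distinct, len 2
[9, 5] 2 distinct, len 2
Longest length with ≤2 distinct: 5.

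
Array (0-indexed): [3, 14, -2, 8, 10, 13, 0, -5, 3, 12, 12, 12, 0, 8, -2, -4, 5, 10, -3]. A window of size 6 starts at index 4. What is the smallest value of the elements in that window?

Elements at indices 4..9: 10, 13, 0, -5, 3, 12
min(10, 13, 0, -5, 3, 12) = -5

-5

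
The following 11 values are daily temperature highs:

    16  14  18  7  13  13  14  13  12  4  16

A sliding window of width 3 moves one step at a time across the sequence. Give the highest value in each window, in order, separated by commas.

18, 18, 18, 13, 14, 14, 14, 13, 16

Sliding a size-3 window across the 11 values:
[16, 14, 18] → max 18
[14, 18, 7] → max 18
[18, 7, 13] → max 18
[7, 13, 13] → max 13
[13, 13, 14] → max 14
[13, 14, 13] → max 14
[14, 13, 12] → max 14
[13, 12, 4] → max 13
[12, 4, 16] → max 16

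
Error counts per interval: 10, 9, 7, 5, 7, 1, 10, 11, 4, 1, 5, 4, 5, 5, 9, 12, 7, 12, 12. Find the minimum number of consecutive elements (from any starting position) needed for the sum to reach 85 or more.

12

Extend right; whenever the sum reaches 85, record the length and shrink from the left:
add 10: running sum 10 < 85
add 9: running sum 19 < 85
add 7: running sum 26 < 85
add 5: running sum 31 < 85
add 7: running sum 38 < 85
add 1: running sum 39 < 85
add 10: running sum 49 < 85
add 11: running sum 60 < 85
add 4: running sum 64 < 85
add 1: running sum 65 < 85
add 5: running sum 70 < 85
add 4: running sum 74 < 85
add 5: running sum 79 < 85
add 5: running sum 84 < 85
end 14: [10, 9, 7, 5, 7, 1, 10, 11, 4, 1, 5, 4, 5, 5, 9] sum 93, len 15
end 15: [7, 5, 7, 1, 10, 11, 4, 1, 5, 4, 5, 5, 9, 12] sum 86, len 14
end 16: [5, 7, 1, 10, 11, 4, 1, 5, 4, 5, 5, 9, 12, 7] sum 86, len 14
end 17: [10, 11, 4, 1, 5, 4, 5, 5, 9, 12, 7, 12] sum 85, len 12
end 18: [11, 4, 1, 5, 4, 5, 5, 9, 12, 7, 12, 12] sum 87, len 12
Shortest qualifying length: 12.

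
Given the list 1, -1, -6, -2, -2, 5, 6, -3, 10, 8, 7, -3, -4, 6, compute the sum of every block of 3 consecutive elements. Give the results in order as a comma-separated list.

Sliding a size-3 window across the 14 values:
[1, -1, -6] → sum -6
[-1, -6, -2] → sum -9
[-6, -2, -2] → sum -10
[-2, -2, 5] → sum 1
[-2, 5, 6] → sum 9
[5, 6, -3] → sum 8
[6, -3, 10] → sum 13
[-3, 10, 8] → sum 15
[10, 8, 7] → sum 25
[8, 7, -3] → sum 12
[7, -3, -4] → sum 0
[-3, -4, 6] → sum -1

-6, -9, -10, 1, 9, 8, 13, 15, 25, 12, 0, -1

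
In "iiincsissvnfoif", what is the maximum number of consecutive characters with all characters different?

6

[i] len 1
[i] len 1
[i] len 1
[i, n] len 2
[i, n, c] len 3
[i, n, c, s] len 4
[n, c, s, i] len 4
[i, s] len 2
[s] len 1
[s, v] len 2
[s, v, n] len 3
[s, v, n, f] len 4
[s, v, n, f, o] len 5
[s, v, n, f, o, i] len 6
[o, i, f] len 3
Longest all-distinct length: 6.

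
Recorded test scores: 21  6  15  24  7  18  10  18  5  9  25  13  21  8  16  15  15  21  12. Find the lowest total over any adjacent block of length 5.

58

Each size-5 window and its sum:
[21, 6, 15, 24, 7] → sum 73
[6, 15, 24, 7, 18] → sum 70
[15, 24, 7, 18, 10] → sum 74
[24, 7, 18, 10, 18] → sum 77
[7, 18, 10, 18, 5] → sum 58
[18, 10, 18, 5, 9] → sum 60
[10, 18, 5, 9, 25] → sum 67
[18, 5, 9, 25, 13] → sum 70
[5, 9, 25, 13, 21] → sum 73
[9, 25, 13, 21, 8] → sum 76
[25, 13, 21, 8, 16] → sum 83
[13, 21, 8, 16, 15] → sum 73
[21, 8, 16, 15, 15] → sum 75
[8, 16, 15, 15, 21] → sum 75
[16, 15, 15, 21, 12] → sum 79
Lowest of these is 58.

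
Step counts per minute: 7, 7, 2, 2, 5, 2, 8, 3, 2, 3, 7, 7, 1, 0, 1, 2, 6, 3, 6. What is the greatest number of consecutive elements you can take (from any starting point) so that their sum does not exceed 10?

5

Extend to the right; shrink from the left whenever the sum exceeds 10:
[7] sum 7 len 1
[7] sum 7 len 1
[7, 2] sum 9 len 2
[2, 2] sum 4 len 2
[2, 2, 5] sum 9 len 3
[2, 5, 2] sum 9 len 3
[2, 8] sum 10 len 2
[3] sum 3 len 1
[3, 2] sum 5 len 2
[3, 2, 3] sum 8 len 3
[3, 7] sum 10 len 2
[7] sum 7 len 1
[7, 1] sum 8 len 2
[7, 1, 0] sum 8 len 3
[7, 1, 0, 1] sum 9 len 4
[1, 0, 1, 2] sum 4 len 4
[1, 0, 1, 2, 6] sum 10 len 5
[6, 3] sum 9 len 2
[3, 6] sum 9 len 2
Longest length seen: 5.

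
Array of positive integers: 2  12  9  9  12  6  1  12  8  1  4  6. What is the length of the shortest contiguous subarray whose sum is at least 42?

4

add 2: running sum 2 < 42
add 12: running sum 14 < 42
add 9: running sum 23 < 42
add 9: running sum 32 < 42
add 12: shortest ending here [12, 9, 9, 12] sum 42, len 4
add 6: shortest ending here [12, 9, 9, 12, 6] sum 48, len 5
add 1: shortest ending here [12, 9, 9, 12, 6, 1] sum 49, len 6
add 12: shortest ending here [9, 9, 12, 6, 1, 12] sum 49, len 6
add 8: shortest ending here [9, 12, 6, 1, 12, 8] sum 48, len 6
add 1: shortest ending here [9, 12, 6, 1, 12, 8, 1] sum 49, len 7
add 4: shortest ending here [12, 6, 1, 12, 8, 1, 4] sum 44, len 7
add 6: shortest ending here [12, 6, 1, 12, 8, 1, 4, 6] sum 50, len 8
Shortest qualifying length: 4.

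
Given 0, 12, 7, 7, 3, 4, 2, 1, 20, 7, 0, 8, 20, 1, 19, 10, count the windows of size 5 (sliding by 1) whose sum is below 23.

1

0 12 7 7 3 → sum 29
12 7 7 3 4 → sum 33
7 7 3 4 2 → sum 23
7 3 4 2 1 → sum 17  < 23 ✓
3 4 2 1 20 → sum 30
4 2 1 20 7 → sum 34
2 1 20 7 0 → sum 30
1 20 7 0 8 → sum 36
20 7 0 8 20 → sum 55
7 0 8 20 1 → sum 36
0 8 20 1 19 → sum 48
8 20 1 19 10 → sum 58
1 window satisfy the condition.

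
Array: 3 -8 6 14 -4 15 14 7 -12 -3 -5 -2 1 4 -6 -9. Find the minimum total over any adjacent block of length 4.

-22

[3, -8, 6, 14] → sum 15
[-8, 6, 14, -4] → sum 8
[6, 14, -4, 15] → sum 31
[14, -4, 15, 14] → sum 39
[-4, 15, 14, 7] → sum 32
[15, 14, 7, -12] → sum 24
[14, 7, -12, -3] → sum 6
[7, -12, -3, -5] → sum -13
[-12, -3, -5, -2] → sum -22
[-3, -5, -2, 1] → sum -9
[-5, -2, 1, 4] → sum -2
[-2, 1, 4, -6] → sum -3
[1, 4, -6, -9] → sum -10
Minimum of these is -22.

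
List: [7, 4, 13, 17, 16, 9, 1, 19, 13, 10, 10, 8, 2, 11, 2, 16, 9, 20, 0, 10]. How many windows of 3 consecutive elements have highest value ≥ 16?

(7, 4, 13) → max 13
(4, 13, 17) → max 17  ≥ 16 ✓
(13, 17, 16) → max 17  ≥ 16 ✓
(17, 16, 9) → max 17  ≥ 16 ✓
(16, 9, 1) → max 16  ≥ 16 ✓
(9, 1, 19) → max 19  ≥ 16 ✓
(1, 19, 13) → max 19  ≥ 16 ✓
(19, 13, 10) → max 19  ≥ 16 ✓
(13, 10, 10) → max 13
(10, 10, 8) → max 10
(10, 8, 2) → max 10
(8, 2, 11) → max 11
(2, 11, 2) → max 11
(11, 2, 16) → max 16  ≥ 16 ✓
(2, 16, 9) → max 16  ≥ 16 ✓
(16, 9, 20) → max 20  ≥ 16 ✓
(9, 20, 0) → max 20  ≥ 16 ✓
(20, 0, 10) → max 20  ≥ 16 ✓
12 windows satisfy the condition.

12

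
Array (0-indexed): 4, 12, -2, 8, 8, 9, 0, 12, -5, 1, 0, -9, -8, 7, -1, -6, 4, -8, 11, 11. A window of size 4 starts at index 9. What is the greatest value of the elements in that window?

Elements at indices 9..12: 1, 0, -9, -8
max(1, 0, -9, -8) = 1

1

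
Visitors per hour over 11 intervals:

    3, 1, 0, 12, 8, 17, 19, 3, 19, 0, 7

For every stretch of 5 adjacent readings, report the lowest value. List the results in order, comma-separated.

3 1 0 12 8 → min 0
1 0 12 8 17 → min 0
0 12 8 17 19 → min 0
12 8 17 19 3 → min 3
8 17 19 3 19 → min 3
17 19 3 19 0 → min 0
19 3 19 0 7 → min 0

0, 0, 0, 3, 3, 0, 0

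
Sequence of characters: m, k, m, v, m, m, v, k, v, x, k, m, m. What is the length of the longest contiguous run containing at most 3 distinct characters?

9

add m: window [m] (1 distinct), len 1
add k: window [m, k] (2 distinct), len 2
add m: window [m, k, m] (2 distinct), len 3
add v: window [m, k, m, v] (3 distinct), len 4
add m: window [m, k, m, v, m] (3 distinct), len 5
add m: window [m, k, m, v, m, m] (3 distinct), len 6
add v: window [m, k, m, v, m, m, v] (3 distinct), len 7
add k: window [m, k, m, v, m, m, v, k] (3 distinct), len 8
add v: window [m, k, m, v, m, m, v, k, v] (3 distinct), len 9
add x: window [v, k, v, x] (3 distinct), len 4
add k: window [v, k, v, x, k] (3 distinct), len 5
add m: window [x, k, m] (3 distinct), len 3
add m: window [x, k, m, m] (3 distinct), len 4
Longest length with ≤3 distinct: 9.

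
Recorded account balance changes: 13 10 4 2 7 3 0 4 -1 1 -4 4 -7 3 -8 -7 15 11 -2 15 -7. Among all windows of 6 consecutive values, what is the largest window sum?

Each size-6 window and its sum:
(13, 10, 4, 2, 7, 3) → sum 39
(10, 4, 2, 7, 3, 0) → sum 26
(4, 2, 7, 3, 0, 4) → sum 20
(2, 7, 3, 0, 4, -1) → sum 15
(7, 3, 0, 4, -1, 1) → sum 14
(3, 0, 4, -1, 1, -4) → sum 3
(0, 4, -1, 1, -4, 4) → sum 4
(4, -1, 1, -4, 4, -7) → sum -3
(-1, 1, -4, 4, -7, 3) → sum -4
(1, -4, 4, -7, 3, -8) → sum -11
(-4, 4, -7, 3, -8, -7) → sum -19
(4, -7, 3, -8, -7, 15) → sum 0
(-7, 3, -8, -7, 15, 11) → sum 7
(3, -8, -7, 15, 11, -2) → sum 12
(-8, -7, 15, 11, -2, 15) → sum 24
(-7, 15, 11, -2, 15, -7) → sum 25
Largest of these is 39.

39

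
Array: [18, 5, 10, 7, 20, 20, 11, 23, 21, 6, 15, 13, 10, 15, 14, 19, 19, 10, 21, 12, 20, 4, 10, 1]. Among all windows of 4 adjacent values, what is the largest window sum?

75

Each size-4 window and its sum:
18 5 10 7 → sum 40
5 10 7 20 → sum 42
10 7 20 20 → sum 57
7 20 20 11 → sum 58
20 20 11 23 → sum 74
20 11 23 21 → sum 75
11 23 21 6 → sum 61
23 21 6 15 → sum 65
21 6 15 13 → sum 55
6 15 13 10 → sum 44
15 13 10 15 → sum 53
13 10 15 14 → sum 52
10 15 14 19 → sum 58
15 14 19 19 → sum 67
14 19 19 10 → sum 62
19 19 10 21 → sum 69
19 10 21 12 → sum 62
10 21 12 20 → sum 63
21 12 20 4 → sum 57
12 20 4 10 → sum 46
20 4 10 1 → sum 35
Largest of these is 75.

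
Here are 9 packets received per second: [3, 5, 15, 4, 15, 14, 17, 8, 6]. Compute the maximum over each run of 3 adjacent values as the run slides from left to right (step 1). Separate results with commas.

15, 15, 15, 15, 17, 17, 17

3 5 15 → max 15
5 15 4 → max 15
15 4 15 → max 15
4 15 14 → max 15
15 14 17 → max 17
14 17 8 → max 17
17 8 6 → max 17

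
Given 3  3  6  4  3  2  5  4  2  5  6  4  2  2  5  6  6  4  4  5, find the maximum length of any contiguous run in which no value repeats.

5

add 3: [3] len 1
add 3 (repeat 3, move left end past it): [3] len 1
add 6: [3, 6] len 2
add 4: [3, 6, 4] len 3
add 3 (repeat 3, move left end past it): [6, 4, 3] len 3
add 2: [6, 4, 3, 2] len 4
add 5: [6, 4, 3, 2, 5] len 5
add 4 (repeat 4, move left end past it): [3, 2, 5, 4] len 4
add 2 (repeat 2, move left end past it): [5, 4, 2] len 3
add 5 (repeat 5, move left end past it): [4, 2, 5] len 3
add 6: [4, 2, 5, 6] len 4
add 4 (repeat 4, move left end past it): [2, 5, 6, 4] len 4
add 2 (repeat 2, move left end past it): [5, 6, 4, 2] len 4
add 2 (repeat 2, move left end past it): [2] len 1
add 5: [2, 5] len 2
add 6: [2, 5, 6] len 3
add 6 (repeat 6, move left end past it): [6] len 1
add 4: [6, 4] len 2
add 4 (repeat 4, move left end past it): [4] len 1
add 5: [4, 5] len 2
Longest all-distinct length: 5.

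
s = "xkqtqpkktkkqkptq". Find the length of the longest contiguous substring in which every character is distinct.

4

add x: [x] len 1
add k: [x, k] len 2
add q: [x, k, q] len 3
add t: [x, k, q, t] len 4
add q (repeat q, move left end past it): [t, q] len 2
add p: [t, q, p] len 3
add k: [t, q, p, k] len 4
add k (repeat k, move left end past it): [k] len 1
add t: [k, t] len 2
add k (repeat k, move left end past it): [t, k] len 2
add k (repeat k, move left end past it): [k] len 1
add q: [k, q] len 2
add k (repeat k, move left end past it): [q, k] len 2
add p: [q, k, p] len 3
add t: [q, k, p, t] len 4
add q (repeat q, move left end past it): [k, p, t, q] len 4
Longest all-distinct length: 4.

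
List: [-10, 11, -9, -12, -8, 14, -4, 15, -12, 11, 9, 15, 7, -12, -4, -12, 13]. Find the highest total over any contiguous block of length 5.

(-10, 11, -9, -12, -8) → sum -28
(11, -9, -12, -8, 14) → sum -4
(-9, -12, -8, 14, -4) → sum -19
(-12, -8, 14, -4, 15) → sum 5
(-8, 14, -4, 15, -12) → sum 5
(14, -4, 15, -12, 11) → sum 24
(-4, 15, -12, 11, 9) → sum 19
(15, -12, 11, 9, 15) → sum 38
(-12, 11, 9, 15, 7) → sum 30
(11, 9, 15, 7, -12) → sum 30
(9, 15, 7, -12, -4) → sum 15
(15, 7, -12, -4, -12) → sum -6
(7, -12, -4, -12, 13) → sum -8
Highest of these is 38.

38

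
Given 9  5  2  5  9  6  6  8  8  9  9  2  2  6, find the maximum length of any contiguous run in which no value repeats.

[9] len 1
[9, 5] len 2
[9, 5, 2] len 3
[2, 5] len 2
[2, 5, 9] len 3
[2, 5, 9, 6] len 4
[6] len 1
[6, 8] len 2
[8] len 1
[8, 9] len 2
[9] len 1
[9, 2] len 2
[2] len 1
[2, 6] len 2
Longest all-distinct length: 4.

4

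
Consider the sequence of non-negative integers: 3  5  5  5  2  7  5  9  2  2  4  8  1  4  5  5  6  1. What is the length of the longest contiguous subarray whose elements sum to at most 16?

4

add 3: [3] sum 3, len 1
add 5: [3, 5] sum 8, len 2
add 5: [3, 5, 5] sum 13, len 3
add 5: [5, 5, 5] sum 15, len 3
add 2: [5, 5, 2] sum 12, len 3
add 7: [5, 2, 7] sum 14, len 3
add 5: [2, 7, 5] sum 14, len 3
add 9: [5, 9] sum 14, len 2
add 2: [5, 9, 2] sum 16, len 3
add 2: [9, 2, 2] sum 13, len 3
add 4: [2, 2, 4] sum 8, len 3
add 8: [2, 2, 4, 8] sum 16, len 4
add 1: [2, 4, 8, 1] sum 15, len 4
add 4: [8, 1, 4] sum 13, len 3
add 5: [1, 4, 5] sum 10, len 3
add 5: [1, 4, 5, 5] sum 15, len 4
add 6: [5, 5, 6] sum 16, len 3
add 1: [5, 6, 1] sum 12, len 3
Longest length seen: 4.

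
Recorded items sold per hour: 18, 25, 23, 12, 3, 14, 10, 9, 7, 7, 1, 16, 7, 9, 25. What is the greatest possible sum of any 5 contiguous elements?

[18, 25, 23, 12, 3] → sum 81
[25, 23, 12, 3, 14] → sum 77
[23, 12, 3, 14, 10] → sum 62
[12, 3, 14, 10, 9] → sum 48
[3, 14, 10, 9, 7] → sum 43
[14, 10, 9, 7, 7] → sum 47
[10, 9, 7, 7, 1] → sum 34
[9, 7, 7, 1, 16] → sum 40
[7, 7, 1, 16, 7] → sum 38
[7, 1, 16, 7, 9] → sum 40
[1, 16, 7, 9, 25] → sum 58
Greatest of these is 81.

81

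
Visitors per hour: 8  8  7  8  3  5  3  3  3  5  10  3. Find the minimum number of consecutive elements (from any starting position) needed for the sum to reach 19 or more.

3

add 8: running sum 8 < 19
add 8: running sum 16 < 19
add 7: shortest ending here [8, 8, 7] sum 23, len 3
add 8: shortest ending here [8, 7, 8] sum 23, len 3
add 3: shortest ending here [8, 7, 8, 3] sum 26, len 4
add 5: shortest ending here [7, 8, 3, 5] sum 23, len 4
add 3: shortest ending here [8, 3, 5, 3] sum 19, len 4
add 3: shortest ending here [8, 3, 5, 3, 3] sum 22, len 5
add 3: shortest ending here [8, 3, 5, 3, 3, 3] sum 25, len 6
add 5: shortest ending here [5, 3, 3, 3, 5] sum 19, len 5
add 10: shortest ending here [3, 3, 5, 10] sum 21, len 4
add 3: shortest ending here [3, 5, 10, 3] sum 21, len 4
Shortest qualifying length: 3.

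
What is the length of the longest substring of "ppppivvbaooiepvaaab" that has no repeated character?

6

add p: [p] len 1
add p (repeat p, move left end past it): [p] len 1
add p (repeat p, move left end past it): [p] len 1
add p (repeat p, move left end past it): [p] len 1
add i: [p, i] len 2
add v: [p, i, v] len 3
add v (repeat v, move left end past it): [v] len 1
add b: [v, b] len 2
add a: [v, b, a] len 3
add o: [v, b, a, o] len 4
add o (repeat o, move left end past it): [o] len 1
add i: [o, i] len 2
add e: [o, i, e] len 3
add p: [o, i, e, p] len 4
add v: [o, i, e, p, v] len 5
add a: [o, i, e, p, v, a] len 6
add a (repeat a, move left end past it): [a] len 1
add a (repeat a, move left end past it): [a] len 1
add b: [a, b] len 2
Longest all-distinct length: 6.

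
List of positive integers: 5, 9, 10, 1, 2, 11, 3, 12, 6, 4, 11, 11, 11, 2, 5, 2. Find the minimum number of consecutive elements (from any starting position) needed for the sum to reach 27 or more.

add 5: running sum 5 < 27
add 9: running sum 14 < 27
add 10: running sum 24 < 27
add 1: running sum 25 < 27
add 2: shortest ending here [5, 9, 10, 1, 2] sum 27, len 5
add 11: shortest ending here [9, 10, 1, 2, 11] sum 33, len 5
add 3: shortest ending here [10, 1, 2, 11, 3] sum 27, len 5
add 12: shortest ending here [2, 11, 3, 12] sum 28, len 4
add 6: shortest ending here [11, 3, 12, 6] sum 32, len 4
add 4: shortest ending here [11, 3, 12, 6, 4] sum 36, len 5
add 11: shortest ending here [12, 6, 4, 11] sum 33, len 4
add 11: shortest ending here [6, 4, 11, 11] sum 32, len 4
add 11: shortest ending here [11, 11, 11] sum 33, len 3
add 2: shortest ending here [11, 11, 11, 2] sum 35, len 4
add 5: shortest ending here [11, 11, 2, 5] sum 29, len 4
add 2: shortest ending here [11, 11, 2, 5, 2] sum 31, len 5
Shortest qualifying length: 3.

3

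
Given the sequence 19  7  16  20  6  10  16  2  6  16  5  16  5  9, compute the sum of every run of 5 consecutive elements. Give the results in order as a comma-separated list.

68, 59, 68, 54, 40, 50, 45, 45, 48, 51

(19, 7, 16, 20, 6) → sum 68
(7, 16, 20, 6, 10) → sum 59
(16, 20, 6, 10, 16) → sum 68
(20, 6, 10, 16, 2) → sum 54
(6, 10, 16, 2, 6) → sum 40
(10, 16, 2, 6, 16) → sum 50
(16, 2, 6, 16, 5) → sum 45
(2, 6, 16, 5, 16) → sum 45
(6, 16, 5, 16, 5) → sum 48
(16, 5, 16, 5, 9) → sum 51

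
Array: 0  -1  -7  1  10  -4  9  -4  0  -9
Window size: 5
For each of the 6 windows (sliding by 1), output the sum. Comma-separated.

3, -1, 9, 12, 11, -8

[0, -1, -7, 1, 10] → sum 3
[-1, -7, 1, 10, -4] → sum -1
[-7, 1, 10, -4, 9] → sum 9
[1, 10, -4, 9, -4] → sum 12
[10, -4, 9, -4, 0] → sum 11
[-4, 9, -4, 0, -9] → sum -8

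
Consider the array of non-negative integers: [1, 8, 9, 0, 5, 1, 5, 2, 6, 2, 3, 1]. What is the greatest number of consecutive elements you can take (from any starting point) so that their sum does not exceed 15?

[1] sum 1 len 1
[1, 8] sum 9 len 2
[9] sum 9 len 1
[9, 0] sum 9 len 2
[9, 0, 5] sum 14 len 3
[9, 0, 5, 1] sum 15 len 4
[0, 5, 1, 5] sum 11 len 4
[0, 5, 1, 5, 2] sum 13 len 5
[1, 5, 2, 6] sum 14 len 4
[5, 2, 6, 2] sum 15 len 4
[2, 6, 2, 3] sum 13 len 4
[2, 6, 2, 3, 1] sum 14 len 5
Longest length seen: 5.

5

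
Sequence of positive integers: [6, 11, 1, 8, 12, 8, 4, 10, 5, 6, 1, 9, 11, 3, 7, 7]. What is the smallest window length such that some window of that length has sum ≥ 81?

Extend right; whenever the sum reaches 81, record the length and shrink from the left:
add 6: running sum 6 < 81
add 11: running sum 17 < 81
add 1: running sum 18 < 81
add 8: running sum 26 < 81
add 12: running sum 38 < 81
add 8: running sum 46 < 81
add 4: running sum 50 < 81
add 10: running sum 60 < 81
add 5: running sum 65 < 81
add 6: running sum 71 < 81
add 1: running sum 72 < 81
end 11: [6, 11, 1, 8, 12, 8, 4, 10, 5, 6, 1, 9] sum 81, len 12
end 12: [11, 1, 8, 12, 8, 4, 10, 5, 6, 1, 9, 11] sum 86, len 12
end 13: [11, 1, 8, 12, 8, 4, 10, 5, 6, 1, 9, 11, 3] sum 89, len 13
end 14: [8, 12, 8, 4, 10, 5, 6, 1, 9, 11, 3, 7] sum 84, len 12
end 15: [12, 8, 4, 10, 5, 6, 1, 9, 11, 3, 7, 7] sum 83, len 12
Shortest qualifying length: 12.

12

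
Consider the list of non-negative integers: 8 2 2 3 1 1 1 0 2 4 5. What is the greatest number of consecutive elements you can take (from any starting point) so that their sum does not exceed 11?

7

Extend to the right; shrink from the left whenever the sum exceeds 11:
[8] sum 8 len 1
[8, 2] sum 10 len 2
[2, 2] sum 4 len 2
[2, 2, 3] sum 7 len 3
[2, 2, 3, 1] sum 8 len 4
[2, 2, 3, 1, 1] sum 9 len 5
[2, 2, 3, 1, 1, 1] sum 10 len 6
[2, 2, 3, 1, 1, 1, 0] sum 10 len 7
[2, 3, 1, 1, 1, 0, 2] sum 10 len 7
[1, 1, 1, 0, 2, 4] sum 9 len 6
[0, 2, 4, 5] sum 11 len 4
Longest length seen: 7.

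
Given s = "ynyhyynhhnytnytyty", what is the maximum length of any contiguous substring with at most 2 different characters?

5

add y: window [y] (1 distinct), len 1
add n: window [y, n] (2 distinct), len 2
add y: window [y, n, y] (2 distinct), len 3
add h: window [y, h] (2 distinct), len 2
add y: window [y, h, y] (2 distinct), len 3
add y: window [y, h, y, y] (2 distinct), len 4
add n: window [y, y, n] (2 distinct), len 3
add h: window [n, h] (2 distinct), len 2
add h: window [n, h, h] (2 distinct), len 3
add n: window [n, h, h, n] (2 distinct), len 4
add y: window [n, y] (2 distinct), len 2
add t: window [y, t] (2 distinct), len 2
add n: window [t, n] (2 distinct), len 2
add y: window [n, y] (2 distinct), len 2
add t: window [y, t] (2 distinct), len 2
add y: window [y, t, y] (2 distinct), len 3
add t: window [y, t, y, t] (2 distinct), len 4
add y: window [y, t, y, t, y] (2 distinct), len 5
Longest length with ≤2 distinct: 5.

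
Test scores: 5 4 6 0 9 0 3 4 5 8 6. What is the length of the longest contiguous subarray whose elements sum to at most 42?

→ 5: sum 5, len 1
→ 4: sum 9, len 2
→ 6: sum 15, len 3
→ 0: sum 15, len 4
→ 9: sum 24, len 5
→ 0: sum 24, len 6
→ 3: sum 27, len 7
→ 4: sum 31, len 8
→ 5: sum 36, len 9
→ 8 (dropped 5): sum 39, len 9
→ 6 (dropped 4): sum 41, len 9
Longest length seen: 9.

9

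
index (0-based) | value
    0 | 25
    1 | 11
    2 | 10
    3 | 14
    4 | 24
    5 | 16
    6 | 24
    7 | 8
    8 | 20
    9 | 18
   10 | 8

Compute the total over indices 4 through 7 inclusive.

Elements at indices 4..7: 24, 16, 24, 8
sum(24, 16, 24, 8) = 72

72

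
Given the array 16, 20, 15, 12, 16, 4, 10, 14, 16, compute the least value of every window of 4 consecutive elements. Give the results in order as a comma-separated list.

Sliding a size-4 window across the 9 values:
(16, 20, 15, 12) → min 12
(20, 15, 12, 16) → min 12
(15, 12, 16, 4) → min 4
(12, 16, 4, 10) → min 4
(16, 4, 10, 14) → min 4
(4, 10, 14, 16) → min 4

12, 12, 4, 4, 4, 4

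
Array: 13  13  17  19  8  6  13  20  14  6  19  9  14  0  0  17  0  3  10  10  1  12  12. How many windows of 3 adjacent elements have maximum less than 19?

12

(13, 13, 17) → max 17  < 19 ✓
(13, 17, 19) → max 19
(17, 19, 8) → max 19
(19, 8, 6) → max 19
(8, 6, 13) → max 13  < 19 ✓
(6, 13, 20) → max 20
(13, 20, 14) → max 20
(20, 14, 6) → max 20
(14, 6, 19) → max 19
(6, 19, 9) → max 19
(19, 9, 14) → max 19
(9, 14, 0) → max 14  < 19 ✓
(14, 0, 0) → max 14  < 19 ✓
(0, 0, 17) → max 17  < 19 ✓
(0, 17, 0) → max 17  < 19 ✓
(17, 0, 3) → max 17  < 19 ✓
(0, 3, 10) → max 10  < 19 ✓
(3, 10, 10) → max 10  < 19 ✓
(10, 10, 1) → max 10  < 19 ✓
(10, 1, 12) → max 12  < 19 ✓
(1, 12, 12) → max 12  < 19 ✓
12 windows satisfy the condition.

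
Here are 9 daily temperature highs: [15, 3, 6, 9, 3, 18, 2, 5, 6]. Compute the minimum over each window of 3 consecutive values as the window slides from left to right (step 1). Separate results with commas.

3, 3, 3, 3, 2, 2, 2

(15, 3, 6) → min 3
(3, 6, 9) → min 3
(6, 9, 3) → min 3
(9, 3, 18) → min 3
(3, 18, 2) → min 2
(18, 2, 5) → min 2
(2, 5, 6) → min 2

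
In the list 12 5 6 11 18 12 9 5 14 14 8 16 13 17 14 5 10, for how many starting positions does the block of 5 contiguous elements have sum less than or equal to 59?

12 5 6 11 18 → sum 52  ≤ 59 ✓
5 6 11 18 12 → sum 52  ≤ 59 ✓
6 11 18 12 9 → sum 56  ≤ 59 ✓
11 18 12 9 5 → sum 55  ≤ 59 ✓
18 12 9 5 14 → sum 58  ≤ 59 ✓
12 9 5 14 14 → sum 54  ≤ 59 ✓
9 5 14 14 8 → sum 50  ≤ 59 ✓
5 14 14 8 16 → sum 57  ≤ 59 ✓
14 14 8 16 13 → sum 65
14 8 16 13 17 → sum 68
8 16 13 17 14 → sum 68
16 13 17 14 5 → sum 65
13 17 14 5 10 → sum 59  ≤ 59 ✓
9 windows satisfy the condition.

9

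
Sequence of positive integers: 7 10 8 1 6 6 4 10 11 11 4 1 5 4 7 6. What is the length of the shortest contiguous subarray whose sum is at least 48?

add 7: running sum 7 < 48
add 10: running sum 17 < 48
add 8: running sum 25 < 48
add 1: running sum 26 < 48
add 6: running sum 32 < 48
add 6: running sum 38 < 48
add 4: running sum 42 < 48
add 10: shortest ending here [7, 10, 8, 1, 6, 6, 4, 10] sum 52, len 8
add 11: shortest ending here [10, 8, 1, 6, 6, 4, 10, 11] sum 56, len 8
add 11: shortest ending here [6, 6, 4, 10, 11, 11] sum 48, len 6
add 4: shortest ending here [6, 6, 4, 10, 11, 11, 4] sum 52, len 7
add 1: shortest ending here [6, 6, 4, 10, 11, 11, 4, 1] sum 53, len 8
add 5: shortest ending here [6, 4, 10, 11, 11, 4, 1, 5] sum 52, len 8
add 4: shortest ending here [4, 10, 11, 11, 4, 1, 5, 4] sum 50, len 8
add 7: shortest ending here [10, 11, 11, 4, 1, 5, 4, 7] sum 53, len 8
add 6: shortest ending here [11, 11, 4, 1, 5, 4, 7, 6] sum 49, len 8
Shortest qualifying length: 6.

6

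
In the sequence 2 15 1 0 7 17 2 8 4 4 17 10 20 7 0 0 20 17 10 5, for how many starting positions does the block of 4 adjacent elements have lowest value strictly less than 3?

[2, 15, 1, 0] → min 0  < 3 ✓
[15, 1, 0, 7] → min 0  < 3 ✓
[1, 0, 7, 17] → min 0  < 3 ✓
[0, 7, 17, 2] → min 0  < 3 ✓
[7, 17, 2, 8] → min 2  < 3 ✓
[17, 2, 8, 4] → min 2  < 3 ✓
[2, 8, 4, 4] → min 2  < 3 ✓
[8, 4, 4, 17] → min 4
[4, 4, 17, 10] → min 4
[4, 17, 10, 20] → min 4
[17, 10, 20, 7] → min 7
[10, 20, 7, 0] → min 0  < 3 ✓
[20, 7, 0, 0] → min 0  < 3 ✓
[7, 0, 0, 20] → min 0  < 3 ✓
[0, 0, 20, 17] → min 0  < 3 ✓
[0, 20, 17, 10] → min 0  < 3 ✓
[20, 17, 10, 5] → min 5
12 windows satisfy the condition.

12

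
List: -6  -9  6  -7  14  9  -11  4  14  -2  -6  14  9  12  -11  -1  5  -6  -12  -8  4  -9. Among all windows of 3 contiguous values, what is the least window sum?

(-6, -9, 6) → sum -9
(-9, 6, -7) → sum -10
(6, -7, 14) → sum 13
(-7, 14, 9) → sum 16
(14, 9, -11) → sum 12
(9, -11, 4) → sum 2
(-11, 4, 14) → sum 7
(4, 14, -2) → sum 16
(14, -2, -6) → sum 6
(-2, -6, 14) → sum 6
(-6, 14, 9) → sum 17
(14, 9, 12) → sum 35
(9, 12, -11) → sum 10
(12, -11, -1) → sum 0
(-11, -1, 5) → sum -7
(-1, 5, -6) → sum -2
(5, -6, -12) → sum -13
(-6, -12, -8) → sum -26
(-12, -8, 4) → sum -16
(-8, 4, -9) → sum -13
Least of these is -26.

-26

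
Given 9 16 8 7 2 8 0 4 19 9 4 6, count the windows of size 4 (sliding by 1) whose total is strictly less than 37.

(9, 16, 8, 7) → sum 40
(16, 8, 7, 2) → sum 33  < 37 ✓
(8, 7, 2, 8) → sum 25  < 37 ✓
(7, 2, 8, 0) → sum 17  < 37 ✓
(2, 8, 0, 4) → sum 14  < 37 ✓
(8, 0, 4, 19) → sum 31  < 37 ✓
(0, 4, 19, 9) → sum 32  < 37 ✓
(4, 19, 9, 4) → sum 36  < 37 ✓
(19, 9, 4, 6) → sum 38
7 windows satisfy the condition.

7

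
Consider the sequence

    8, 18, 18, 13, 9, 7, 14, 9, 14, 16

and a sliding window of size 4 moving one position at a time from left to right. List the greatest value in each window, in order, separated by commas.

18, 18, 18, 14, 14, 14, 16

8 18 18 13 → max 18
18 18 13 9 → max 18
18 13 9 7 → max 18
13 9 7 14 → max 14
9 7 14 9 → max 14
7 14 9 14 → max 14
14 9 14 16 → max 16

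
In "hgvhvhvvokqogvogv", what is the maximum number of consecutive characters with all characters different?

5

add h: [h] len 1
add g: [h, g] len 2
add v: [h, g, v] len 3
add h (repeat h, move left end past it): [g, v, h] len 3
add v (repeat v, move left end past it): [h, v] len 2
add h (repeat h, move left end past it): [v, h] len 2
add v (repeat v, move left end past it): [h, v] len 2
add v (repeat v, move left end past it): [v] len 1
add o: [v, o] len 2
add k: [v, o, k] len 3
add q: [v, o, k, q] len 4
add o (repeat o, move left end past it): [k, q, o] len 3
add g: [k, q, o, g] len 4
add v: [k, q, o, g, v] len 5
add o (repeat o, move left end past it): [g, v, o] len 3
add g (repeat g, move left end past it): [v, o, g] len 3
add v (repeat v, move left end past it): [o, g, v] len 3
Longest all-distinct length: 5.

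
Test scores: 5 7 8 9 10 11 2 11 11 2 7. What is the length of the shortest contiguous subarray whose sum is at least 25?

add 5: running sum 5 < 25
add 7: running sum 12 < 25
add 8: running sum 20 < 25
end 3: [5, 7, 8, 9] sum 29, len 4
end 4: [8, 9, 10] sum 27, len 3
end 5: [9, 10, 11] sum 30, len 3
end 6: [9, 10, 11, 2] sum 32, len 4
end 7: [10, 11, 2, 11] sum 34, len 4
end 8: [11, 2, 11, 11] sum 35, len 4
end 9: [2, 11, 11, 2] sum 26, len 4
end 10: [11, 11, 2, 7] sum 31, len 4
Shortest qualifying length: 3.

3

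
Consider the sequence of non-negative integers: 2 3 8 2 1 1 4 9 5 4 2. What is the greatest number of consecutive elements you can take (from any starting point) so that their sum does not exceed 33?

add 2: [2] sum 2, len 1
add 3: [2, 3] sum 5, len 2
add 8: [2, 3, 8] sum 13, len 3
add 2: [2, 3, 8, 2] sum 15, len 4
add 1: [2, 3, 8, 2, 1] sum 16, len 5
add 1: [2, 3, 8, 2, 1, 1] sum 17, len 6
add 4: [2, 3, 8, 2, 1, 1, 4] sum 21, len 7
add 9: [2, 3, 8, 2, 1, 1, 4, 9] sum 30, len 8
add 5: [3, 8, 2, 1, 1, 4, 9, 5] sum 33, len 8
add 4: [2, 1, 1, 4, 9, 5, 4] sum 26, len 7
add 2: [2, 1, 1, 4, 9, 5, 4, 2] sum 28, len 8
Longest length seen: 8.

8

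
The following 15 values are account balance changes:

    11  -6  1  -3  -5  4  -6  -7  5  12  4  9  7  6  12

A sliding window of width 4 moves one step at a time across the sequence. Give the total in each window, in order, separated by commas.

3, -13, -3, -10, -14, -4, 4, 14, 30, 32, 26, 34

[11, -6, 1, -3] → sum 3
[-6, 1, -3, -5] → sum -13
[1, -3, -5, 4] → sum -3
[-3, -5, 4, -6] → sum -10
[-5, 4, -6, -7] → sum -14
[4, -6, -7, 5] → sum -4
[-6, -7, 5, 12] → sum 4
[-7, 5, 12, 4] → sum 14
[5, 12, 4, 9] → sum 30
[12, 4, 9, 7] → sum 32
[4, 9, 7, 6] → sum 26
[9, 7, 6, 12] → sum 34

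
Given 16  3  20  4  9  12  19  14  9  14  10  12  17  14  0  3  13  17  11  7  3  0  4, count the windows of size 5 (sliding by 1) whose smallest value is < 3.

[16, 3, 20, 4, 9] → min 3
[3, 20, 4, 9, 12] → min 3
[20, 4, 9, 12, 19] → min 4
[4, 9, 12, 19, 14] → min 4
[9, 12, 19, 14, 9] → min 9
[12, 19, 14, 9, 14] → min 9
[19, 14, 9, 14, 10] → min 9
[14, 9, 14, 10, 12] → min 9
[9, 14, 10, 12, 17] → min 9
[14, 10, 12, 17, 14] → min 10
[10, 12, 17, 14, 0] → min 0  < 3 ✓
[12, 17, 14, 0, 3] → min 0  < 3 ✓
[17, 14, 0, 3, 13] → min 0  < 3 ✓
[14, 0, 3, 13, 17] → min 0  < 3 ✓
[0, 3, 13, 17, 11] → min 0  < 3 ✓
[3, 13, 17, 11, 7] → min 3
[13, 17, 11, 7, 3] → min 3
[17, 11, 7, 3, 0] → min 0  < 3 ✓
[11, 7, 3, 0, 4] → min 0  < 3 ✓
7 windows satisfy the condition.

7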